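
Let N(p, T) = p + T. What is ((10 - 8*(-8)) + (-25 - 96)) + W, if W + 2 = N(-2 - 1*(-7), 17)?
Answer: -27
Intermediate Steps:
N(p, T) = T + p
W = 20 (W = -2 + (17 + (-2 - 1*(-7))) = -2 + (17 + (-2 + 7)) = -2 + (17 + 5) = -2 + 22 = 20)
((10 - 8*(-8)) + (-25 - 96)) + W = ((10 - 8*(-8)) + (-25 - 96)) + 20 = ((10 + 64) - 121) + 20 = (74 - 121) + 20 = -47 + 20 = -27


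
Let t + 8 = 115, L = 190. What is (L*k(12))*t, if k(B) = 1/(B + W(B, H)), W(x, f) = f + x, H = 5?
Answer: 20330/29 ≈ 701.03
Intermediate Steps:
k(B) = 1/(5 + 2*B) (k(B) = 1/(B + (5 + B)) = 1/(5 + 2*B))
t = 107 (t = -8 + 115 = 107)
(L*k(12))*t = (190/(5 + 2*12))*107 = (190/(5 + 24))*107 = (190/29)*107 = 20330/29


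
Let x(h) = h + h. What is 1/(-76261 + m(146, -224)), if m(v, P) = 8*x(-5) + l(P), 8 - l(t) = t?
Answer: -1/76109 ≈ -1.3139e-5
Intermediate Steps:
l(t) = 8 - t
x(h) = 2*h
m(v, P) = -72 - P (m(v, P) = 8*(2*(-5)) + (8 - P) = 8*(-10) + (8 - P) = -80 + (8 - P) = -72 - P)
1/(-76261 + m(146, -224)) = 1/(-76261 + (-72 - 1*(-224))) = 1/(-76261 + (-72 + 224)) = 1/(-76261 + 152) = 1/(-76109) = -1/76109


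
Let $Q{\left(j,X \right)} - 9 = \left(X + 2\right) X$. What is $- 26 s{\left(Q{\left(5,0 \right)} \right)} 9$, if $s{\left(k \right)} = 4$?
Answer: $-936$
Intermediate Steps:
$Q{\left(j,X \right)} = 9 + X \left(2 + X\right)$ ($Q{\left(j,X \right)} = 9 + \left(X + 2\right) X = 9 + \left(2 + X\right) X = 9 + X \left(2 + X\right)$)
$- 26 s{\left(Q{\left(5,0 \right)} \right)} 9 = \left(-26\right) 4 \cdot 9 = \left(-104\right) 9 = -936$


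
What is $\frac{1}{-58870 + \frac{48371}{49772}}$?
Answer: $- \frac{49772}{2930029269} \approx -1.6987 \cdot 10^{-5}$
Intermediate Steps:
$\frac{1}{-58870 + \frac{48371}{49772}} = \frac{1}{- \frac{2930029269}{49772}} = - \frac{49772}{2930029269}$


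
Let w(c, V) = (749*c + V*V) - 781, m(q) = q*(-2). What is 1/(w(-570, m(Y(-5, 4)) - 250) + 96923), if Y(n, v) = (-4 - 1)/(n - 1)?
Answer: -9/2407067 ≈ -3.7390e-6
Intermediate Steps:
Y(n, v) = -5/(-1 + n)
m(q) = -2*q
w(c, V) = -781 + V² + 749*c (w(c, V) = (749*c + V²) - 781 = (V² + 749*c) - 781 = -781 + V² + 749*c)
1/(w(-570, m(Y(-5, 4)) - 250) + 96923) = 1/((-781 + (-(-10)/(-1 - 5) - 250)² + 749*(-570)) + 96923) = 1/((-781 + (-(-10)/(-6) - 250)² - 426930) + 96923) = 1/((-781 + (-(-10)*(-1)/6 - 250)² - 426930) + 96923) = 1/((-781 + (-2*⅚ - 250)² - 426930) + 96923) = 1/((-781 + (-5/3 - 250)² - 426930) + 96923) = 1/((-781 + (-755/3)² - 426930) + 96923) = 1/((-781 + 570025/9 - 426930) + 96923) = 1/(-3279374/9 + 96923) = 1/(-2407067/9) = -9/2407067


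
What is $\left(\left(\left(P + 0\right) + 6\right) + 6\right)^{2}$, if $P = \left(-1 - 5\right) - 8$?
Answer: $4$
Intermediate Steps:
$P = -14$ ($P = \left(-1 - 5\right) - 8 = -6 - 8 = -14$)
$\left(\left(\left(P + 0\right) + 6\right) + 6\right)^{2} = \left(\left(\left(-14 + 0\right) + 6\right) + 6\right)^{2} = \left(\left(-14 + 6\right) + 6\right)^{2} = \left(-8 + 6\right)^{2} = \left(-2\right)^{2} = 4$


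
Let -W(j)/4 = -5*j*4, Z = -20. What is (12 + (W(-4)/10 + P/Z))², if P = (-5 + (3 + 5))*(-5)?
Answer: 5929/16 ≈ 370.56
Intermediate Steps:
P = -15 (P = (-5 + 8)*(-5) = 3*(-5) = -15)
W(j) = 80*j (W(j) = -4*(-5*j)*4 = -(-80)*j = 80*j)
(12 + (W(-4)/10 + P/Z))² = (12 + ((80*(-4))/10 - 15/(-20)))² = (12 + (-320*⅒ - 15*(-1/20)))² = (12 + (-32 + ¾))² = (12 - 125/4)² = (-77/4)² = 5929/16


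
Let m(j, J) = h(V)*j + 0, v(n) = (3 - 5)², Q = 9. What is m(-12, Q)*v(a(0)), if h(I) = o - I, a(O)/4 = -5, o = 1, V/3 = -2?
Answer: -336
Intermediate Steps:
V = -6 (V = 3*(-2) = -6)
a(O) = -20 (a(O) = 4*(-5) = -20)
h(I) = 1 - I
v(n) = 4 (v(n) = (-2)² = 4)
m(j, J) = 7*j (m(j, J) = (1 - 1*(-6))*j + 0 = (1 + 6)*j + 0 = 7*j + 0 = 7*j)
m(-12, Q)*v(a(0)) = (7*(-12))*4 = -84*4 = -336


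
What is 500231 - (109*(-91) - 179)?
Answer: 510329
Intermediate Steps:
500231 - (109*(-91) - 179) = 500231 - (-9919 - 179) = 500231 - 1*(-10098) = 500231 + 10098 = 510329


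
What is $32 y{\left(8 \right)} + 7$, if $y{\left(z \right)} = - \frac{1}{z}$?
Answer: $3$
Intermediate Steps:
$32 y{\left(8 \right)} + 7 = 32 \left(- \frac{1}{8}\right) + 7 = -4 + 7 = 3$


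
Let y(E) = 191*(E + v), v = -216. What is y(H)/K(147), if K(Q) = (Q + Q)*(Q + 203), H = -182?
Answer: -38009/51450 ≈ -0.73876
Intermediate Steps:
K(Q) = 2*Q*(203 + Q) (K(Q) = (2*Q)*(203 + Q) = 2*Q*(203 + Q))
y(E) = -41256 + 191*E (y(E) = 191*(E - 216) = 191*(-216 + E) = -41256 + 191*E)
y(H)/K(147) = (-41256 + 191*(-182))/((2*147*(203 + 147))) = (-41256 - 34762)/((2*147*350)) = -76018/102900 = -76018*1/102900 = -38009/51450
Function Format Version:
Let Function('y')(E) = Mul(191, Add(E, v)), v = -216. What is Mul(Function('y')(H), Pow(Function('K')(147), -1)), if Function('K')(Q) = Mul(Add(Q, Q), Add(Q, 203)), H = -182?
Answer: Rational(-38009, 51450) ≈ -0.73876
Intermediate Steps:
Function('K')(Q) = Mul(2, Q, Add(203, Q)) (Function('K')(Q) = Mul(Mul(2, Q), Add(203, Q)) = Mul(2, Q, Add(203, Q)))
Function('y')(E) = Add(-41256, Mul(191, E)) (Function('y')(E) = Mul(191, Add(E, -216)) = Mul(191, Add(-216, E)) = Add(-41256, Mul(191, E)))
Mul(Function('y')(H), Pow(Function('K')(147), -1)) = Mul(Add(-41256, Mul(191, -182)), Pow(Mul(2, 147, Add(203, 147)), -1)) = Mul(Add(-41256, -34762), Pow(Mul(2, 147, 350), -1)) = Mul(-76018, Pow(102900, -1)) = Mul(-76018, Rational(1, 102900)) = Rational(-38009, 51450)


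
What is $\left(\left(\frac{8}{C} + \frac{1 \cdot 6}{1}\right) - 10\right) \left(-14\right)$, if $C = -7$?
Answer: $72$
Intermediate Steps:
$\left(\left(\frac{8}{C} + \frac{1 \cdot 6}{1}\right) - 10\right) \left(-14\right) = \left(\left(\frac{8}{-7} + \frac{1 \cdot 6}{1}\right) - 10\right) \left(-14\right) = \left(\left(8 \left(- \frac{1}{7}\right) + 6 \cdot 1\right) - 10\right) \left(-14\right) = \left(\left(- \frac{8}{7} + 6\right) - 10\right) \left(-14\right) = \left(\frac{34}{7} - 10\right) \left(-14\right) = \left(- \frac{36}{7}\right) \left(-14\right) = 72$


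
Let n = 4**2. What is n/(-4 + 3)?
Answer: -16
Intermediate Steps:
n = 16
n/(-4 + 3) = 16/(-4 + 3) = 16/(-1) = -1*16 = -16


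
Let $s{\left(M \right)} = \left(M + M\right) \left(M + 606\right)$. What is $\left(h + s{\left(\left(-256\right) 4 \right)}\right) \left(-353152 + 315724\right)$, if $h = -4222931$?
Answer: $126015098076$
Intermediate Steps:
$s{\left(M \right)} = 2 M \left(606 + M\right)$
$\left(h + s{\left(\left(-256\right) 4 \right)}\right) \left(-353152 + 315724\right) = \left(-4222931 + 2 \left(\left(-256\right) 4\right) \left(606 - 1024\right)\right) \left(-353152 + 315724\right) = \left(-4222931 + 2 \left(-1024\right) \left(606 - 1024\right)\right) \left(-37428\right) = \left(-4222931 + 2 \left(-1024\right) \left(-418\right)\right) \left(-37428\right) = \left(-4222931 + 856064\right) \left(-37428\right) = \left(-3366867\right) \left(-37428\right) = 126015098076$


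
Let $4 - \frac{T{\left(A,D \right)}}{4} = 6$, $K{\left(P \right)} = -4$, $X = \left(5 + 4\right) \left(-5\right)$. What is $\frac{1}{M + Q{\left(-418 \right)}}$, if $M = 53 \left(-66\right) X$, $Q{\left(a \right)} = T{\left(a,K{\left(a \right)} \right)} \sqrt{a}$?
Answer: $\frac{7155}{1126269766} + \frac{2 i \sqrt{418}}{6194483713} \approx 6.3528 \cdot 10^{-6} + 6.601 \cdot 10^{-9} i$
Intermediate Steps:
$X = -45$ ($X = 9 \left(-5\right) = -45$)
$T{\left(A,D \right)} = -8$ ($T{\left(A,D \right)} = 16 - 24 = -8$)
$Q{\left(a \right)} = - 8 \sqrt{a}$
$M = 157410$ ($M = 53 \left(-66\right) \left(-45\right) = \left(-3498\right) \left(-45\right) = 157410$)
$\frac{1}{M + Q{\left(-418 \right)}} = \frac{1}{157410 - 8 \sqrt{-418}} = \frac{1}{157410 - 8 i \sqrt{418}}$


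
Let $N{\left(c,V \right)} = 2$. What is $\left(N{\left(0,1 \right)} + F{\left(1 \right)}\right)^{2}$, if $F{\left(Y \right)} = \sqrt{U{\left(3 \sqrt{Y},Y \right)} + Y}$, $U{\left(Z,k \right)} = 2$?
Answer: $\left(2 + \sqrt{3}\right)^{2} \approx 13.928$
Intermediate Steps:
$F{\left(Y \right)} = \sqrt{2 + Y}$
$\left(N{\left(0,1 \right)} + F{\left(1 \right)}\right)^{2} = \left(2 + \sqrt{2 + 1}\right)^{2} = \left(2 + \sqrt{3}\right)^{2}$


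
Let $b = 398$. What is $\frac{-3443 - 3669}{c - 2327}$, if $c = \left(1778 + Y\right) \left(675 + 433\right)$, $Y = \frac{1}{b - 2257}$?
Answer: $- \frac{1888744}{522563945} \approx -0.0036144$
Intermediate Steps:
$Y = - \frac{1}{1859}$ ($Y = \frac{1}{398 - 2257} = \frac{1}{-1859} = - \frac{1}{1859} \approx -0.00053792$)
$c = \frac{3662273508}{1859}$ ($c = \left(1778 - \frac{1}{1859}\right) \left(675 + 433\right) = \frac{3305301}{1859} \cdot 1108 = \frac{3662273508}{1859} \approx 1.97 \cdot 10^{6}$)
$\frac{-3443 - 3669}{c - 2327} = \frac{-3443 - 3669}{\frac{3662273508}{1859} - 2327} = - \frac{7112}{\frac{3657947615}{1859}} = \left(-7112\right) \frac{1859}{3657947615} = - \frac{1888744}{522563945}$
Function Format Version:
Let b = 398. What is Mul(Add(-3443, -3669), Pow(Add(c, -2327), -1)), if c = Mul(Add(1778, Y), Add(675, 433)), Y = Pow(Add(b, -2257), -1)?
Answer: Rational(-1888744, 522563945) ≈ -0.0036144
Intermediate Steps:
Y = Rational(-1, 1859) (Y = Pow(Add(398, -2257), -1) = Pow(-1859, -1) = Rational(-1, 1859) ≈ -0.00053792)
c = Rational(3662273508, 1859) (c = Mul(Add(1778, Rational(-1, 1859)), Add(675, 433)) = Mul(Rational(3305301, 1859), 1108) = Rational(3662273508, 1859) ≈ 1.9700e+6)
Mul(Add(-3443, -3669), Pow(Add(c, -2327), -1)) = Mul(Add(-3443, -3669), Pow(Add(Rational(3662273508, 1859), -2327), -1)) = Mul(-7112, Pow(Rational(3657947615, 1859), -1)) = Mul(-7112, Rational(1859, 3657947615)) = Rational(-1888744, 522563945)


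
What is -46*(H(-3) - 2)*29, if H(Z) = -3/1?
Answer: 6670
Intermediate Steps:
H(Z) = -3 (H(Z) = -3*1 = -3)
-46*(H(-3) - 2)*29 = -46*(-3 - 2)*29 = -46*(-5)*29 = -23*(-10)*29 = 230*29 = 6670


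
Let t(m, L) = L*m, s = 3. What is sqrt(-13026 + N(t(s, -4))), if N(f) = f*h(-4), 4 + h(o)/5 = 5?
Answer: 3*I*sqrt(1454) ≈ 114.39*I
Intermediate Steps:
h(o) = 5 (h(o) = -20 + 5*5 = -20 + 25 = 5)
N(f) = 5*f (N(f) = f*5 = 5*f)
sqrt(-13026 + N(t(s, -4))) = sqrt(-13026 + 5*(-4*3)) = sqrt(-13026 + 5*(-12)) = sqrt(-13026 - 60) = sqrt(-13086) = 3*I*sqrt(1454)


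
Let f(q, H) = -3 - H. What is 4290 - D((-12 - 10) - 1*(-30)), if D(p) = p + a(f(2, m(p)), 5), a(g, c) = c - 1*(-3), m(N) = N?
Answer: 4274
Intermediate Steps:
a(g, c) = 3 + c (a(g, c) = c + 3 = 3 + c)
D(p) = 8 + p (D(p) = p + (3 + 5) = p + 8 = 8 + p)
4290 - D((-12 - 10) - 1*(-30)) = 4290 - (8 + ((-12 - 10) - 1*(-30))) = 4290 - (8 + (-22 + 30)) = 4290 - (8 + 8) = 4290 - 1*16 = 4290 - 16 = 4274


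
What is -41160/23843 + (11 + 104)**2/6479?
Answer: 48648035/154478797 ≈ 0.31492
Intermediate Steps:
-41160/23843 + (11 + 104)**2/6479 = -41160*1/23843 + 115**2*(1/6479) = -41160/23843 + 13225*(1/6479) = -41160/23843 + 13225/6479 = 48648035/154478797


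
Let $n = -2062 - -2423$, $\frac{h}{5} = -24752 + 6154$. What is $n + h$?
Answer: $-92629$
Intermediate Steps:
$h = -92990$ ($h = 5 \left(-24752 + 6154\right) = 5 \left(-18598\right) = -92990$)
$n = 361$ ($n = -2062 + 2423 = 361$)
$n + h = 361 - 92990 = -92629$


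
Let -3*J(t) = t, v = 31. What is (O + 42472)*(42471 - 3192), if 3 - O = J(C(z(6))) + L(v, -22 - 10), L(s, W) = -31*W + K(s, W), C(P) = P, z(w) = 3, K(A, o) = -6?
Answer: 1629685710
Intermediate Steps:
J(t) = -t/3
L(s, W) = -6 - 31*W (L(s, W) = -31*W - 6 = -6 - 31*W)
O = -982 (O = 3 - (-1/3*3 + (-6 - 31*(-22 - 10))) = 3 - (-1 + (-6 - 31*(-32))) = 3 - (-1 + (-6 + 992)) = 3 - (-1 + 986) = 3 - 1*985 = 3 - 985 = -982)
(O + 42472)*(42471 - 3192) = (-982 + 42472)*(42471 - 3192) = 41490*39279 = 1629685710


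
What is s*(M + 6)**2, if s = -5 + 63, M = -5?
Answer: 58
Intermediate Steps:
s = 58
s*(M + 6)**2 = 58*(-5 + 6)**2 = 58*1**2 = 58*1 = 58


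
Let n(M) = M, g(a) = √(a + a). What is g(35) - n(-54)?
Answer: 54 + √70 ≈ 62.367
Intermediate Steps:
g(a) = √2*√a (g(a) = √(2*a) = √2*√a)
g(35) - n(-54) = √2*√35 - 1*(-54) = √70 + 54 = 54 + √70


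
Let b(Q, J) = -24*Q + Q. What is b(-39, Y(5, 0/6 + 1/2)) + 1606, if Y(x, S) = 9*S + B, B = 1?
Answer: 2503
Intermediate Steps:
Y(x, S) = 1 + 9*S (Y(x, S) = 9*S + 1 = 1 + 9*S)
b(Q, J) = -23*Q
b(-39, Y(5, 0/6 + 1/2)) + 1606 = -23*(-39) + 1606 = 897 + 1606 = 2503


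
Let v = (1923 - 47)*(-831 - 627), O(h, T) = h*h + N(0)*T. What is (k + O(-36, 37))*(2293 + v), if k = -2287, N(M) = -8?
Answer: 3517261605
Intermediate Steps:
O(h, T) = h² - 8*T (O(h, T) = h*h - 8*T = h² - 8*T)
v = -2735208 (v = 1876*(-1458) = -2735208)
(k + O(-36, 37))*(2293 + v) = (-2287 + ((-36)² - 8*37))*(2293 - 2735208) = (-2287 + (1296 - 296))*(-2732915) = (-2287 + 1000)*(-2732915) = -1287*(-2732915) = 3517261605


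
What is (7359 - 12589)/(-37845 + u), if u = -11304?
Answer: 5230/49149 ≈ 0.10641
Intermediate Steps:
(7359 - 12589)/(-37845 + u) = (7359 - 12589)/(-37845 - 11304) = -5230/(-49149) = -5230*(-1/49149) = 5230/49149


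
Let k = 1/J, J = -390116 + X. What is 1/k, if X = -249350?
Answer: -639466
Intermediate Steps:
J = -639466 (J = -390116 - 249350 = -639466)
k = -1/639466 (k = 1/(-639466) = -1/639466 ≈ -1.5638e-6)
1/k = 1/(-1/639466) = -639466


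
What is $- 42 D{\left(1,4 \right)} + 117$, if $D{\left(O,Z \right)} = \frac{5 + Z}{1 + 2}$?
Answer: $-9$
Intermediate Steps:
$D{\left(O,Z \right)} = \frac{5}{3} + \frac{Z}{3}$ ($D{\left(O,Z \right)} = \frac{5 + Z}{3} = \left(5 + Z\right) \frac{1}{3} = \frac{5}{3} + \frac{Z}{3}$)
$- 42 D{\left(1,4 \right)} + 117 = - 42 \left(\frac{5}{3} + \frac{1}{3} \cdot 4\right) + 117 = - 42 \left(\frac{5}{3} + \frac{4}{3}\right) + 117 = \left(-42\right) 3 + 117 = -126 + 117 = -9$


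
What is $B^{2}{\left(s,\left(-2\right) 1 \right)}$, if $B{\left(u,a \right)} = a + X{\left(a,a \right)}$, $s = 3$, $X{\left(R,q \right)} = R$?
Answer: $16$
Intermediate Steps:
$B{\left(u,a \right)} = 2 a$ ($B{\left(u,a \right)} = a + a = 2 a$)
$B^{2}{\left(s,\left(-2\right) 1 \right)} = \left(2 \left(\left(-2\right) 1\right)\right)^{2} = \left(2 \left(-2\right)\right)^{2} = \left(-4\right)^{2} = 16$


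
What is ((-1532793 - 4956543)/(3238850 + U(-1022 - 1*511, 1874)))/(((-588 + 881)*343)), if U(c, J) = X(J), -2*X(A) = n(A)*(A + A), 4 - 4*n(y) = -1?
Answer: -97584/4891214545 ≈ -1.9951e-5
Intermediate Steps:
n(y) = 5/4 (n(y) = 1 - ¼*(-1) = 1 + ¼ = 5/4)
X(A) = -5*A/4 (X(A) = -5*(A + A)/8 = -5*2*A/8 = -5*A/4)
U(c, J) = -5*J/4
((-1532793 - 4956543)/(3238850 + U(-1022 - 1*511, 1874)))/(((-588 + 881)*343)) = ((-1532793 - 4956543)/(3238850 - 5/4*1874))/(((-588 + 881)*343)) = (-6489336/(3238850 - 4685/2))/((293*343)) = -6489336/6473015/2/100499 = -6489336*2/6473015*(1/100499) = -683088/340685*1/100499 = -97584/4891214545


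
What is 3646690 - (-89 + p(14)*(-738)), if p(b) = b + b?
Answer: 3667443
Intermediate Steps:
p(b) = 2*b
3646690 - (-89 + p(14)*(-738)) = 3646690 - (-89 + (2*14)*(-738)) = 3646690 - (-89 + 28*(-738)) = 3646690 - (-89 - 20664) = 3646690 - 1*(-20753) = 3646690 + 20753 = 3667443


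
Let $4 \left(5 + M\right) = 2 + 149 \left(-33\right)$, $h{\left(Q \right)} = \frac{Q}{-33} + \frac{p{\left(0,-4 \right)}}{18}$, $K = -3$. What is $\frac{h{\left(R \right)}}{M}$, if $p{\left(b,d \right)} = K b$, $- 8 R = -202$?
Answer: $\frac{101}{162855} \approx 0.00062018$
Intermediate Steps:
$R = \frac{101}{4}$ ($R = \left(- \frac{1}{8}\right) \left(-202\right) = \frac{101}{4} \approx 25.25$)
$p{\left(b,d \right)} = - 3 b$
$h{\left(Q \right)} = - \frac{Q}{33}$ ($h{\left(Q \right)} = \frac{Q}{-33} + \frac{\left(-3\right) 0}{18} = Q \left(- \frac{1}{33}\right) + 0 \cdot \frac{1}{18} = - \frac{Q}{33} + 0 = - \frac{Q}{33}$)
$M = - \frac{4935}{4}$ ($M = -5 + \frac{2 + 149 \left(-33\right)}{4} = -5 + \frac{2 - 4917}{4} = -5 + \frac{1}{4} \left(-4915\right) = -5 - \frac{4915}{4} = - \frac{4935}{4} \approx -1233.8$)
$\frac{h{\left(R \right)}}{M} = \frac{\left(- \frac{1}{33}\right) \frac{101}{4}}{- \frac{4935}{4}} = \left(- \frac{101}{132}\right) \left(- \frac{4}{4935}\right) = \frac{101}{162855}$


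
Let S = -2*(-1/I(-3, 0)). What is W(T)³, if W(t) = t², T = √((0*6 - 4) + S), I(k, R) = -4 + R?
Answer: -729/8 ≈ -91.125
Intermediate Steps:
S = -½ (S = -2*(-1/(-4 + 0)) = -2/((-1*(-4))) = -2/4 = -2*¼ = -½ ≈ -0.50000)
T = 3*I*√2/2 (T = √((0*6 - 4) - ½) = √((0 - 4) - ½) = √(-4 - ½) = √(-9/2) = 3*I*√2/2 ≈ 2.1213*I)
W(T)³ = ((3*I*√2/2)²)³ = (-9/2)³ = -729/8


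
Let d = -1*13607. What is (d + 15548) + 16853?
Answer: 18794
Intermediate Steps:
d = -13607
(d + 15548) + 16853 = (-13607 + 15548) + 16853 = 1941 + 16853 = 18794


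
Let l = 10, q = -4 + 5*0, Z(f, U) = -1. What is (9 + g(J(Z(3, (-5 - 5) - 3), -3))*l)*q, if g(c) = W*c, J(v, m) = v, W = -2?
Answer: -116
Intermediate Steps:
q = -4 (q = -4 + 0 = -4)
g(c) = -2*c
(9 + g(J(Z(3, (-5 - 5) - 3), -3))*l)*q = (9 - 2*(-1)*10)*(-4) = (9 + 2*10)*(-4) = (9 + 20)*(-4) = 29*(-4) = -116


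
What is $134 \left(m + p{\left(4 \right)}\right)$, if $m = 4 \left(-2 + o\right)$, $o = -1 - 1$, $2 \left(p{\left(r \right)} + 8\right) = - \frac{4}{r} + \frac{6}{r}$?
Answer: $- \frac{6365}{2} \approx -3182.5$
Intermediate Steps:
$p{\left(r \right)} = -8 + \frac{1}{r}$ ($p{\left(r \right)} = -8 + \frac{- \frac{4}{r} + \frac{6}{r}}{2} = -8 + \frac{2 \frac{1}{r}}{2} = -8 + \frac{1}{r}$)
$o = -2$
$m = -16$ ($m = 4 \left(-2 - 2\right) = 4 \left(-4\right) = -16$)
$134 \left(m + p{\left(4 \right)}\right) = 134 \left(-16 - \left(8 - \frac{1}{4}\right)\right) = 134 \left(-16 + \left(-8 + \frac{1}{4}\right)\right) = 134 \left(-16 - \frac{31}{4}\right) = 134 \left(- \frac{95}{4}\right) = - \frac{6365}{2}$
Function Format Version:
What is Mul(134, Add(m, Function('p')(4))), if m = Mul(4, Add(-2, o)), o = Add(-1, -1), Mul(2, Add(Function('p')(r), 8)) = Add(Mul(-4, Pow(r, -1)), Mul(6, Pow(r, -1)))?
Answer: Rational(-6365, 2) ≈ -3182.5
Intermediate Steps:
Function('p')(r) = Add(-8, Pow(r, -1)) (Function('p')(r) = Add(-8, Mul(Rational(1, 2), Add(Mul(-4, Pow(r, -1)), Mul(6, Pow(r, -1))))) = Add(-8, Mul(Rational(1, 2), Mul(2, Pow(r, -1)))) = Add(-8, Pow(r, -1)))
o = -2
m = -16 (m = Mul(4, Add(-2, -2)) = Mul(4, -4) = -16)
Mul(134, Add(m, Function('p')(4))) = Mul(134, Add(-16, Add(-8, Pow(4, -1)))) = Mul(134, Add(-16, Add(-8, Rational(1, 4)))) = Mul(134, Add(-16, Rational(-31, 4))) = Mul(134, Rational(-95, 4)) = Rational(-6365, 2)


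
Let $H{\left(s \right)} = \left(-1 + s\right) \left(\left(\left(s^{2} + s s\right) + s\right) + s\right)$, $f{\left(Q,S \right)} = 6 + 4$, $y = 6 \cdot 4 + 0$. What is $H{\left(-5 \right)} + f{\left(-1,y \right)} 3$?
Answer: $-210$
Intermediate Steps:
$y = 24$ ($y = 24 + 0 = 24$)
$f{\left(Q,S \right)} = 10$
$H{\left(s \right)} = \left(-1 + s\right) \left(2 s + 2 s^{2}\right)$ ($H{\left(s \right)} = \left(-1 + s\right) \left(\left(\left(s^{2} + s^{2}\right) + s\right) + s\right) = \left(-1 + s\right) \left(\left(2 s^{2} + s\right) + s\right) = \left(-1 + s\right) \left(\left(s + 2 s^{2}\right) + s\right) = \left(-1 + s\right) \left(2 s + 2 s^{2}\right)$)
$H{\left(-5 \right)} + f{\left(-1,y \right)} 3 = 2 \left(-5\right) \left(-1 + \left(-5\right)^{2}\right) + 10 \cdot 3 = 2 \left(-5\right) \left(-1 + 25\right) + 30 = 2 \left(-5\right) 24 + 30 = -240 + 30 = -210$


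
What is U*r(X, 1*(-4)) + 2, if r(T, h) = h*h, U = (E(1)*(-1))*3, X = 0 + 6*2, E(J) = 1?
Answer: -46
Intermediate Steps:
X = 12 (X = 0 + 12 = 12)
U = -3 (U = (1*(-1))*3 = -1*3 = -3)
r(T, h) = h²
U*r(X, 1*(-4)) + 2 = -3*(1*(-4))² + 2 = -3*(-4)² + 2 = -3*16 + 2 = -48 + 2 = -46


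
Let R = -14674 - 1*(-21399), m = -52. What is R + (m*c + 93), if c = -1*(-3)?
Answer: 6662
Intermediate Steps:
c = 3
R = 6725 (R = -14674 + 21399 = 6725)
R + (m*c + 93) = 6725 + (-52*3 + 93) = 6725 + (-156 + 93) = 6725 - 63 = 6662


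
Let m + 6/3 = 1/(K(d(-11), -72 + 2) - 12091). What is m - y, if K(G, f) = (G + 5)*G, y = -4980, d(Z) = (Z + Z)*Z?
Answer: 237365975/47683 ≈ 4978.0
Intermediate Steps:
d(Z) = 2*Z² (d(Z) = (2*Z)*Z = 2*Z²)
K(G, f) = G*(5 + G) (K(G, f) = (5 + G)*G = G*(5 + G))
m = -95365/47683 (m = -2 + 1/((2*(-11)²)*(5 + 2*(-11)²) - 12091) = -2 + 1/((2*121)*(5 + 2*121) - 12091) = -2 + 1/(242*(5 + 242) - 12091) = -2 + 1/(242*247 - 12091) = -2 + 1/(59774 - 12091) = -2 + 1/47683 = -95365/47683 ≈ -2.0000)
m - y = -95365/47683 - 1*(-4980) = -95365/47683 + 4980 = 237365975/47683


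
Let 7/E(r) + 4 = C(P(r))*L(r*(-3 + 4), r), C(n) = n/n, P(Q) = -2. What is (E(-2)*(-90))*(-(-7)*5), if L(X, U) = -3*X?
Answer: -11025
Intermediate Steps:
C(n) = 1
E(r) = 7/(-4 - 3*r) (E(r) = 7/(-4 + 1*(-3*r*(-3 + 4))) = 7/(-4 + 1*(-3*r)) = 7/(-4 - 3*r))
(E(-2)*(-90))*(-(-7)*5) = (-7/(4 + 3*(-2))*(-90))*(-(-7)*5) = (-7/(4 - 6)*(-90))*(-1*(-35)) = (-7/(-2)*(-90))*35 = (-7*(-½)*(-90))*35 = ((7/2)*(-90))*35 = -315*35 = -11025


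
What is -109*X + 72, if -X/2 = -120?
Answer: -26088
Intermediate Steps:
X = 240 (X = -2*(-120) = 240)
-109*X + 72 = -109*240 + 72 = -26160 + 72 = -26088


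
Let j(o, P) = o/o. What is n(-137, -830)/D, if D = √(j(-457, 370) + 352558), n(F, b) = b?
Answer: -830*√352559/352559 ≈ -1.3979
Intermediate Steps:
j(o, P) = 1
D = √352559 (D = √(1 + 352558) = √352559 ≈ 593.77)
n(-137, -830)/D = -830*√352559/352559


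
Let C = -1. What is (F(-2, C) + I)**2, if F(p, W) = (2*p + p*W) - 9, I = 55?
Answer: 1936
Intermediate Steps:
F(p, W) = -9 + 2*p + W*p (F(p, W) = (2*p + W*p) - 9 = -9 + 2*p + W*p)
(F(-2, C) + I)**2 = ((-9 + 2*(-2) - 1*(-2)) + 55)**2 = ((-9 - 4 + 2) + 55)**2 = (-11 + 55)**2 = 44**2 = 1936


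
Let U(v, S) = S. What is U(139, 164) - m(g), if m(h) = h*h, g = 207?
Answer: -42685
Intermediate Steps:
m(h) = h²
U(139, 164) - m(g) = 164 - 1*207² = 164 - 1*42849 = 164 - 42849 = -42685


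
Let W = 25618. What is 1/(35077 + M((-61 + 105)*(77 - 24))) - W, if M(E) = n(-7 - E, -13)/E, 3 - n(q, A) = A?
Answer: -523885409527/20449895 ≈ -25618.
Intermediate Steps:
n(q, A) = 3 - A
M(E) = 16/E (M(E) = (3 - 1*(-13))/E = (3 + 13)/E = 16/E)
1/(35077 + M((-61 + 105)*(77 - 24))) - W = 1/(35077 + 16/(((-61 + 105)*(77 - 24)))) - 1*25618 = 1/(35077 + 16/((44*53))) - 25618 = 1/(35077 + 16/2332) - 25618 = 1/(35077 + 16*(1/2332)) - 25618 = 1/(35077 + 4/583) - 25618 = 1/(20449895/583) - 25618 = 583/20449895 - 25618 = -523885409527/20449895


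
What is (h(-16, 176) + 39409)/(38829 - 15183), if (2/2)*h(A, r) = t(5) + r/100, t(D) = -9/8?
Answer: 2627309/1576400 ≈ 1.6667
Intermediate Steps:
t(D) = -9/8 (t(D) = -9*1/8 = -9/8)
h(A, r) = -9/8 + r/100
(h(-16, 176) + 39409)/(38829 - 15183) = ((-9/8 + (1/100)*176) + 39409)/(38829 - 15183) = ((-9/8 + 44/25) + 39409)/23646 = (127/200 + 39409)*(1/23646) = (7881927/200)*(1/23646) = 2627309/1576400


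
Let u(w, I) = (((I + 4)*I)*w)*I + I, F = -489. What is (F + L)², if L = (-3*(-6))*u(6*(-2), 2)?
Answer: 31775769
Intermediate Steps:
u(w, I) = I + w*I²*(4 + I) (u(w, I) = (((4 + I)*I)*w)*I + I = ((I*(4 + I))*w)*I + I = (I*w*(4 + I))*I + I = w*I²*(4 + I) + I = I + w*I²*(4 + I))
L = -5148 (L = (-3*(-6))*(2*(1 + (6*(-2))*2² + 4*2*(6*(-2)))) = 18*(2*(1 - 12*4 + 4*2*(-12))) = 18*(2*(1 - 48 - 96)) = 18*(2*(-143)) = 18*(-286) = -5148)
(F + L)² = (-489 - 5148)² = (-5637)² = 31775769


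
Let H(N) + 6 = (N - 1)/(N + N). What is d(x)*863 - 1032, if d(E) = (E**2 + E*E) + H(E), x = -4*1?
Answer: 175563/8 ≈ 21945.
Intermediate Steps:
x = -4
H(N) = -6 + (-1 + N)/(2*N) (H(N) = -6 + (N - 1)/(N + N) = -6 + (-1 + N)/((2*N)) = -6 + (-1 + N)*(1/(2*N)) = -6 + (-1 + N)/(2*N))
d(E) = 2*E**2 + (-1 - 11*E)/(2*E) (d(E) = (E**2 + E*E) + (-1 - 11*E)/(2*E) = (E**2 + E**2) + (-1 - 11*E)/(2*E) = 2*E**2 + (-1 - 11*E)/(2*E))
d(x)*863 - 1032 = ((1/2)*(-1 - 11*(-4) + 4*(-4)**3)/(-4))*863 - 1032 = ((1/2)*(-1/4)*(-1 + 44 + 4*(-64)))*863 - 1032 = ((1/2)*(-1/4)*(-1 + 44 - 256))*863 - 1032 = ((1/2)*(-1/4)*(-213))*863 - 1032 = (213/8)*863 - 1032 = 183819/8 - 1032 = 175563/8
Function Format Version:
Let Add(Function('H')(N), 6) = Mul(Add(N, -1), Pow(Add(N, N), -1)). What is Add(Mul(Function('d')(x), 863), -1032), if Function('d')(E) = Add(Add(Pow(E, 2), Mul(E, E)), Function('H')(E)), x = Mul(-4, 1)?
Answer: Rational(175563, 8) ≈ 21945.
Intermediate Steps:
x = -4
Function('H')(N) = Add(-6, Mul(Rational(1, 2), Pow(N, -1), Add(-1, N))) (Function('H')(N) = Add(-6, Mul(Add(N, -1), Pow(Add(N, N), -1))) = Add(-6, Mul(Add(-1, N), Pow(Mul(2, N), -1))) = Add(-6, Mul(Add(-1, N), Mul(Rational(1, 2), Pow(N, -1)))) = Add(-6, Mul(Rational(1, 2), Pow(N, -1), Add(-1, N))))
Function('d')(E) = Add(Mul(2, Pow(E, 2)), Mul(Rational(1, 2), Pow(E, -1), Add(-1, Mul(-11, E)))) (Function('d')(E) = Add(Add(Pow(E, 2), Mul(E, E)), Mul(Rational(1, 2), Pow(E, -1), Add(-1, Mul(-11, E)))) = Add(Add(Pow(E, 2), Pow(E, 2)), Mul(Rational(1, 2), Pow(E, -1), Add(-1, Mul(-11, E)))) = Add(Mul(2, Pow(E, 2)), Mul(Rational(1, 2), Pow(E, -1), Add(-1, Mul(-11, E)))))
Add(Mul(Function('d')(x), 863), -1032) = Add(Mul(Mul(Rational(1, 2), Pow(-4, -1), Add(-1, Mul(-11, -4), Mul(4, Pow(-4, 3)))), 863), -1032) = Add(Mul(Mul(Rational(1, 2), Rational(-1, 4), Add(-1, 44, Mul(4, -64))), 863), -1032) = Add(Mul(Mul(Rational(1, 2), Rational(-1, 4), Add(-1, 44, -256)), 863), -1032) = Add(Mul(Mul(Rational(1, 2), Rational(-1, 4), -213), 863), -1032) = Add(Mul(Rational(213, 8), 863), -1032) = Add(Rational(183819, 8), -1032) = Rational(175563, 8)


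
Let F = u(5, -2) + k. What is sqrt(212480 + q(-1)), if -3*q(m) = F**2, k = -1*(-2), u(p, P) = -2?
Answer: 16*sqrt(830) ≈ 460.96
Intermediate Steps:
k = 2
F = 0 (F = -2 + 2 = 0)
q(m) = 0 (q(m) = -1/3*0**2 = -1/3*0 = 0)
sqrt(212480 + q(-1)) = sqrt(212480 + 0) = sqrt(212480) = 16*sqrt(830)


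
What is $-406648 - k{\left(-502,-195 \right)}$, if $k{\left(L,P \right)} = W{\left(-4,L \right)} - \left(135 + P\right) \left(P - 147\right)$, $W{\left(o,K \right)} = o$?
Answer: $-386124$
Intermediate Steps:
$k{\left(L,P \right)} = -4 - \left(-147 + P\right) \left(135 + P\right)$ ($k{\left(L,P \right)} = -4 - \left(135 + P\right) \left(P - 147\right) = -4 - \left(135 + P\right) \left(-147 + P\right) = -4 - \left(-147 + P\right) \left(135 + P\right)$)
$-406648 - k{\left(-502,-195 \right)} = -406648 - \left(19841 - \left(-195\right)^{2} + 12 \left(-195\right)\right) = -406648 - \left(19841 - 38025 - 2340\right) = -406648 - -20524 = -406648 + 20524 = -386124$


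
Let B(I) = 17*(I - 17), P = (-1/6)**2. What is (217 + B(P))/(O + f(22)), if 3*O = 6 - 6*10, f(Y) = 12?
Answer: 2575/216 ≈ 11.921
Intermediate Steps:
P = 1/36 (P = (-1*1/6)**2 = (-1/6)**2 = 1/36 ≈ 0.027778)
B(I) = -289 + 17*I (B(I) = 17*(-17 + I) = -289 + 17*I)
O = -18 (O = (6 - 6*10)/3 = (6 - 60)/3 = (1/3)*(-54) = -18)
(217 + B(P))/(O + f(22)) = (217 + (-289 + 17*(1/36)))/(-18 + 12) = (217 + (-289 + 17/36))/(-6) = (217 - 10387/36)*(-1/6) = -2575/36*(-1/6) = 2575/216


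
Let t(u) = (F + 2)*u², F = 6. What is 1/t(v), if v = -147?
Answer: 1/172872 ≈ 5.7846e-6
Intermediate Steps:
t(u) = 8*u² (t(u) = (6 + 2)*u² = 8*u²)
1/t(v) = 1/(8*(-147)²) = 1/(8*21609) = 1/172872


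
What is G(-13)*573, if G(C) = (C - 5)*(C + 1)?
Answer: 123768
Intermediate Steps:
G(C) = (1 + C)*(-5 + C) (G(C) = (-5 + C)*(1 + C) = (1 + C)*(-5 + C))
G(-13)*573 = (-5 + (-13)² - 4*(-13))*573 = (-5 + 169 + 52)*573 = 216*573 = 123768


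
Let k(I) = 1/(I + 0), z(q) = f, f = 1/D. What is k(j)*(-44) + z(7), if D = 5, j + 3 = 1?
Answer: 111/5 ≈ 22.200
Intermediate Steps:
j = -2 (j = -3 + 1 = -2)
f = ⅕ (f = 1/5 = ⅕ ≈ 0.20000)
z(q) = ⅕
k(I) = 1/I
k(j)*(-44) + z(7) = -44/(-2) + ⅕ = -½*(-44) + ⅕ = 22 + ⅕ = 111/5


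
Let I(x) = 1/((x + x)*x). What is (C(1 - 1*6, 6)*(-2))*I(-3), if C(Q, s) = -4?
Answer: 4/9 ≈ 0.44444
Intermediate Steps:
I(x) = 1/(2*x**2) (I(x) = 1/(((2*x))*x) = (1/(2*x))/x = 1/(2*x**2))
(C(1 - 1*6, 6)*(-2))*I(-3) = (-4*(-2))*((1/2)/(-3)**2) = 8*((1/2)*(1/9)) = 8*(1/18) = 4/9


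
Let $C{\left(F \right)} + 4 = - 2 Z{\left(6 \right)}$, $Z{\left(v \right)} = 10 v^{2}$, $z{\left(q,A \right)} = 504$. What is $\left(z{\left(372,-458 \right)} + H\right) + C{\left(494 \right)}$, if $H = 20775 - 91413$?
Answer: $-70858$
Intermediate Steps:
$C{\left(F \right)} = -724$ ($C{\left(F \right)} = -4 - 2 \cdot 10 \cdot 6^{2} = -4 - 2 \cdot 10 \cdot 36 = -4 - 720 = -724$)
$H = -70638$ ($H = 20775 - 91413 = -70638$)
$\left(z{\left(372,-458 \right)} + H\right) + C{\left(494 \right)} = \left(504 - 70638\right) - 724 = -70134 - 724 = -70858$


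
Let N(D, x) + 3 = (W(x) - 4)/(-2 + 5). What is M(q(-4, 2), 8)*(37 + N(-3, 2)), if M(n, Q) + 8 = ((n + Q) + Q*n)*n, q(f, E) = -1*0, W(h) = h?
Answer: -800/3 ≈ -266.67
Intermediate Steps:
q(f, E) = 0
M(n, Q) = -8 + n*(Q + n + Q*n) (M(n, Q) = -8 + ((n + Q) + Q*n)*n = -8 + ((Q + n) + Q*n)*n = -8 + (Q + n + Q*n)*n = -8 + n*(Q + n + Q*n))
N(D, x) = -13/3 + x/3 (N(D, x) = -3 + (x - 4)/(-2 + 5) = -3 + (-4 + x)/3 = -3 + (-4 + x)*(⅓) = -3 + (-4/3 + x/3) = -13/3 + x/3)
M(q(-4, 2), 8)*(37 + N(-3, 2)) = (-8 + 0² + 8*0 + 8*0²)*(37 + (-13/3 + (⅓)*2)) = (-8 + 0 + 0 + 8*0)*(37 + (-13/3 + ⅔)) = (-8 + 0 + 0 + 0)*(37 - 11/3) = -8*100/3 = -800/3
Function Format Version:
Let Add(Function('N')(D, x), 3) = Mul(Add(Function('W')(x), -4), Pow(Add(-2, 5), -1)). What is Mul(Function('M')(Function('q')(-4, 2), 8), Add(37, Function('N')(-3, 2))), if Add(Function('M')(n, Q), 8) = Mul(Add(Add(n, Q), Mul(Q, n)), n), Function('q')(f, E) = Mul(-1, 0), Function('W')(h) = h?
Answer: Rational(-800, 3) ≈ -266.67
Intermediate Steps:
Function('q')(f, E) = 0
Function('M')(n, Q) = Add(-8, Mul(n, Add(Q, n, Mul(Q, n)))) (Function('M')(n, Q) = Add(-8, Mul(Add(Add(n, Q), Mul(Q, n)), n)) = Add(-8, Mul(Add(Add(Q, n), Mul(Q, n)), n)) = Add(-8, Mul(Add(Q, n, Mul(Q, n)), n)) = Add(-8, Mul(n, Add(Q, n, Mul(Q, n)))))
Function('N')(D, x) = Add(Rational(-13, 3), Mul(Rational(1, 3), x)) (Function('N')(D, x) = Add(-3, Mul(Add(x, -4), Pow(Add(-2, 5), -1))) = Add(-3, Mul(Add(-4, x), Pow(3, -1))) = Add(-3, Mul(Add(-4, x), Rational(1, 3))) = Add(-3, Add(Rational(-4, 3), Mul(Rational(1, 3), x))) = Add(Rational(-13, 3), Mul(Rational(1, 3), x)))
Mul(Function('M')(Function('q')(-4, 2), 8), Add(37, Function('N')(-3, 2))) = Mul(Add(-8, Pow(0, 2), Mul(8, 0), Mul(8, Pow(0, 2))), Add(37, Add(Rational(-13, 3), Mul(Rational(1, 3), 2)))) = Mul(Add(-8, 0, 0, Mul(8, 0)), Add(37, Add(Rational(-13, 3), Rational(2, 3)))) = Mul(Add(-8, 0, 0, 0), Add(37, Rational(-11, 3))) = Mul(-8, Rational(100, 3)) = Rational(-800, 3)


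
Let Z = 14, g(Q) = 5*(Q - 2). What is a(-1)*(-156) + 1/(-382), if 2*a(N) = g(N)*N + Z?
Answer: -864085/382 ≈ -2262.0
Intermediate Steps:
g(Q) = -10 + 5*Q (g(Q) = 5*(-2 + Q) = -10 + 5*Q)
a(N) = 7 + N*(-10 + 5*N)/2 (a(N) = ((-10 + 5*N)*N + 14)/2 = (N*(-10 + 5*N) + 14)/2 = (14 + N*(-10 + 5*N))/2 = 7 + N*(-10 + 5*N)/2)
a(-1)*(-156) + 1/(-382) = (7 + (5/2)*(-1)*(-2 - 1))*(-156) + 1/(-382) = (7 + (5/2)*(-1)*(-3))*(-156) - 1/382 = (7 + 15/2)*(-156) - 1/382 = (29/2)*(-156) - 1/382 = -2262 - 1/382 = -864085/382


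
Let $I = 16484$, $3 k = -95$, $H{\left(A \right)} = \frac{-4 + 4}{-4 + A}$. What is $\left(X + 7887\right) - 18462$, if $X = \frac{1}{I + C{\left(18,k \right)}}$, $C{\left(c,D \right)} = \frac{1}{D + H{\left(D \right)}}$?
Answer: $- \frac{16560206680}{1565977} \approx -10575.0$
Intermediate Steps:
$H{\left(A \right)} = 0$ ($H{\left(A \right)} = \frac{0}{-4 + A} = 0$)
$k = - \frac{95}{3}$ ($k = \frac{1}{3} \left(-95\right) = - \frac{95}{3} \approx -31.667$)
$C{\left(c,D \right)} = \frac{1}{D}$ ($C{\left(c,D \right)} = \frac{1}{D + 0} = \frac{1}{D}$)
$X = \frac{95}{1565977}$ ($X = \frac{1}{16484 + \frac{1}{- \frac{95}{3}}} = \frac{1}{16484 - \frac{3}{95}} = \frac{1}{\frac{1565977}{95}} = \frac{95}{1565977} \approx 6.0665 \cdot 10^{-5}$)
$\left(X + 7887\right) - 18462 = \left(\frac{95}{1565977} + 7887\right) - 18462 = \frac{12350860694}{1565977} - 18462 = - \frac{16560206680}{1565977}$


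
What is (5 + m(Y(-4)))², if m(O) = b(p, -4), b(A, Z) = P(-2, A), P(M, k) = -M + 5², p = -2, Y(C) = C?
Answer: 1024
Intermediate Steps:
P(M, k) = 25 - M (P(M, k) = -M + 25 = 25 - M)
b(A, Z) = 27 (b(A, Z) = 25 - 1*(-2) = 25 + 2 = 27)
m(O) = 27
(5 + m(Y(-4)))² = (5 + 27)² = 32² = 1024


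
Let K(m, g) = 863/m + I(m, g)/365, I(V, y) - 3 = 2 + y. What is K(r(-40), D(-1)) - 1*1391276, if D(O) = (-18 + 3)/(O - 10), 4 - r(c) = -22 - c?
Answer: -15641417585/11242 ≈ -1.3913e+6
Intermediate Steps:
r(c) = 26 + c (r(c) = 4 - (-22 - c) = 4 + (22 + c) = 26 + c)
D(O) = -15/(-10 + O)
I(V, y) = 5 + y (I(V, y) = 3 + (2 + y) = 5 + y)
K(m, g) = 1/73 + 863/m + g/365 (K(m, g) = 863/m + (5 + g)/365 = 863/m + (5 + g)*(1/365) = 863/m + (1/73 + g/365) = 1/73 + 863/m + g/365)
K(r(-40), D(-1)) - 1*1391276 = (314995 + (26 - 40)*(5 - 15/(-10 - 1)))/(365*(26 - 40)) - 1*1391276 = (1/365)*(314995 - 14*(5 - 15/(-11)))/(-14) - 1391276 = (1/365)*(-1/14)*(314995 - 14*(5 - 15*(-1/11))) - 1391276 = (1/365)*(-1/14)*(314995 - 14*(5 + 15/11)) - 1391276 = (1/365)*(-1/14)*(314995 - 14*70/11) - 1391276 = (1/365)*(-1/14)*(314995 - 980/11) - 1391276 = (1/365)*(-1/14)*(3463965/11) - 1391276 = -692793/11242 - 1391276 = -15641417585/11242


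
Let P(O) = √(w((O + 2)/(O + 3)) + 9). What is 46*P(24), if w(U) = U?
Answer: 46*√807/9 ≈ 145.20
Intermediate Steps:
P(O) = √(9 + (2 + O)/(3 + O)) (P(O) = √((O + 2)/(O + 3) + 9) = √((2 + O)/(3 + O) + 9) = √(9 + (2 + O)/(3 + O)))
46*P(24) = 46*√((29 + 10*24)/(3 + 24)) = 46*√((29 + 240)/27) = 46*√((1/27)*269) = 46*√(269/27) = 46*(√807/9) = 46*√807/9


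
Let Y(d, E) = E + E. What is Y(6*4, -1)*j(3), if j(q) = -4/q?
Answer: 8/3 ≈ 2.6667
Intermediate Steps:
Y(d, E) = 2*E
Y(6*4, -1)*j(3) = (2*(-1))*(-4/3) = -(-8)/3 = -2*(-4/3) = 8/3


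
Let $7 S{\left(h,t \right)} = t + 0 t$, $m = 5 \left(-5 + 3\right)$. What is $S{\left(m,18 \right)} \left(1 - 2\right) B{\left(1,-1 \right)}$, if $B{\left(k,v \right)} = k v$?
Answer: $\frac{18}{7} \approx 2.5714$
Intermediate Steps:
$m = -10$ ($m = 5 \left(-2\right) = -10$)
$S{\left(h,t \right)} = \frac{t}{7}$ ($S{\left(h,t \right)} = \frac{t + 0 t}{7} = \frac{t + 0}{7} = \frac{t}{7}$)
$S{\left(m,18 \right)} \left(1 - 2\right) B{\left(1,-1 \right)} = \frac{1}{7} \cdot 18 \left(1 - 2\right) 1 \left(-1\right) = \frac{18 \left(\left(-1\right) \left(-1\right)\right)}{7} = \frac{18}{7} \cdot 1 = \frac{18}{7}$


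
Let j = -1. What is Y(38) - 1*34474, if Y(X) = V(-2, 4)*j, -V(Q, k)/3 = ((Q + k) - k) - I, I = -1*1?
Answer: -34477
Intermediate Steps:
I = -1
V(Q, k) = -3 - 3*Q (V(Q, k) = -3*(((Q + k) - k) - 1*(-1)) = -3*(Q + 1) = -3*(1 + Q) = -3 - 3*Q)
Y(X) = -3 (Y(X) = (-3 - 3*(-2))*(-1) = (-3 + 6)*(-1) = 3*(-1) = -3)
Y(38) - 1*34474 = -3 - 1*34474 = -3 - 34474 = -34477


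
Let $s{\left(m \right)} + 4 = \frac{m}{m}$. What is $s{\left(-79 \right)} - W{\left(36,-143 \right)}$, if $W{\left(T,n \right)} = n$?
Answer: $140$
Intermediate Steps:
$s{\left(m \right)} = -3$ ($s{\left(m \right)} = -4 + \frac{m}{m} = -4 + 1 = -3$)
$s{\left(-79 \right)} - W{\left(36,-143 \right)} = -3 - -143 = -3 + 143 = 140$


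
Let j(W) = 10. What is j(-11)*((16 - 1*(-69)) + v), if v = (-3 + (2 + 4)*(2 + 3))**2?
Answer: 8140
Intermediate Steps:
v = 729 (v = (-3 + 6*5)**2 = (-3 + 30)**2 = 27**2 = 729)
j(-11)*((16 - 1*(-69)) + v) = 10*((16 - 1*(-69)) + 729) = 10*((16 + 69) + 729) = 10*(85 + 729) = 10*814 = 8140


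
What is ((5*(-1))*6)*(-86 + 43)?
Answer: 1290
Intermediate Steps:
((5*(-1))*6)*(-86 + 43) = -5*6*(-43) = -30*(-43) = 1290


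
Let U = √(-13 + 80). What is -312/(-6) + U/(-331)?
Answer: 52 - √67/331 ≈ 51.975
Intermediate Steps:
U = √67 ≈ 8.1853
-312/(-6) + U/(-331) = -312/(-6) + √67/(-331) = -312*(-⅙) + √67*(-1/331) = 52 - √67/331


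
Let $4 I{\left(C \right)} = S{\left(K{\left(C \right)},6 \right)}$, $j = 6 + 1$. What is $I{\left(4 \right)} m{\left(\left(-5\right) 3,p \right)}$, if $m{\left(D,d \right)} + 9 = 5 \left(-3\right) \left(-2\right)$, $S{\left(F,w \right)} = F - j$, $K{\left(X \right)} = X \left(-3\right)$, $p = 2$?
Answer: $- \frac{399}{4} \approx -99.75$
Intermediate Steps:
$j = 7$
$K{\left(X \right)} = - 3 X$
$S{\left(F,w \right)} = -7 + F$ ($S{\left(F,w \right)} = F - 7 = -7 + F$)
$I{\left(C \right)} = - \frac{7}{4} - \frac{3 C}{4}$ ($I{\left(C \right)} = \frac{-7 - 3 C}{4} = - \frac{7}{4} - \frac{3 C}{4}$)
$m{\left(D,d \right)} = 21$ ($m{\left(D,d \right)} = -9 + 5 \left(-3\right) \left(-2\right) = -9 - -30 = -9 + 30 = 21$)
$I{\left(4 \right)} m{\left(\left(-5\right) 3,p \right)} = \left(- \frac{7}{4} - 3\right) 21 = \left(- \frac{19}{4}\right) 21 = - \frac{399}{4}$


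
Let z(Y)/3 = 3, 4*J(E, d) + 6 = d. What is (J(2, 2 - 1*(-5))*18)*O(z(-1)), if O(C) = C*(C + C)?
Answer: 729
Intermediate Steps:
J(E, d) = -3/2 + d/4
z(Y) = 9 (z(Y) = 3*3 = 9)
O(C) = 2*C² (O(C) = C*(2*C) = 2*C²)
(J(2, 2 - 1*(-5))*18)*O(z(-1)) = ((-3/2 + (2 - 1*(-5))/4)*18)*(2*9²) = ((-3/2 + (2 + 5)/4)*18)*(2*81) = ((-3/2 + (¼)*7)*18)*162 = ((-3/2 + 7/4)*18)*162 = ((¼)*18)*162 = (9/2)*162 = 729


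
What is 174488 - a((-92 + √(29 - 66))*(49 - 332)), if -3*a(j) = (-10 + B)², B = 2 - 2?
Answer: 523564/3 ≈ 1.7452e+5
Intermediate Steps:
B = 0
a(j) = -100/3 (a(j) = -(-10 + 0)²/3 = -⅓*(-10)² = -⅓*100 = -100/3)
174488 - a((-92 + √(29 - 66))*(49 - 332)) = 174488 - 1*(-100/3) = 174488 + 100/3 = 523564/3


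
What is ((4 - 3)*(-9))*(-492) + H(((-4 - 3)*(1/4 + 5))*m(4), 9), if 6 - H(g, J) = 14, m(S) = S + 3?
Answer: 4420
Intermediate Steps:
m(S) = 3 + S
H(g, J) = -8 (H(g, J) = 6 - 1*14 = 6 - 14 = -8)
((4 - 3)*(-9))*(-492) + H(((-4 - 3)*(1/4 + 5))*m(4), 9) = ((4 - 3)*(-9))*(-492) - 8 = (1*(-9))*(-492) - 8 = -9*(-492) - 8 = 4428 - 8 = 4420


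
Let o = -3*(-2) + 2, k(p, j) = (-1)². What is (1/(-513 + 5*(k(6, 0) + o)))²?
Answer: 1/219024 ≈ 4.5657e-6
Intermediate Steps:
k(p, j) = 1
o = 8 (o = 6 + 2 = 8)
(1/(-513 + 5*(k(6, 0) + o)))² = (1/(-513 + 5*(1 + 8)))² = (1/(-513 + 5*9))² = (1/(-513 + 45))² = (1/(-468))² = (-1/468)² = 1/219024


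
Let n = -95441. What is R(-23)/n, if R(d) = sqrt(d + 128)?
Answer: -sqrt(105)/95441 ≈ -0.00010736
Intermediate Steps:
R(d) = sqrt(128 + d)
R(-23)/n = sqrt(128 - 23)/(-95441) = sqrt(105)*(-1/95441) = -sqrt(105)/95441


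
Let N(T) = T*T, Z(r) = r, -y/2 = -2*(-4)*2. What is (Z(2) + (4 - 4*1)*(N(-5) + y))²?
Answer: 4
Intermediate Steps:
y = -32 (y = -2*(-2*(-4))*2 = -16*2 = -2*16 = -32)
N(T) = T²
(Z(2) + (4 - 4*1)*(N(-5) + y))² = (2 + (4 - 4*1)*((-5)² - 32))² = (2 + (4 - 4)*(25 - 32))² = (2 + 0*(-7))² = (2 + 0)² = 2² = 4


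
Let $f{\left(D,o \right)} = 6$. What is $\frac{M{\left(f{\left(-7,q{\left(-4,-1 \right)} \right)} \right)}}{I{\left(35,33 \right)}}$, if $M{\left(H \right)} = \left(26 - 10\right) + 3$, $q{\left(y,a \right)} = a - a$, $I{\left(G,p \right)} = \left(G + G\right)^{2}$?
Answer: $\frac{19}{4900} \approx 0.0038776$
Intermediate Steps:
$I{\left(G,p \right)} = 4 G^{2}$ ($I{\left(G,p \right)} = \left(2 G\right)^{2} = 4 G^{2}$)
$q{\left(y,a \right)} = 0$
$M{\left(H \right)} = 19$ ($M{\left(H \right)} = 16 + 3 = 19$)
$\frac{M{\left(f{\left(-7,q{\left(-4,-1 \right)} \right)} \right)}}{I{\left(35,33 \right)}} = \frac{19}{4 \cdot 35^{2}} = \frac{19}{4 \cdot 1225} = \frac{19}{4900}$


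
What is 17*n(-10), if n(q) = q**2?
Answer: 1700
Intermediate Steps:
17*n(-10) = 17*(-10)**2 = 17*100 = 1700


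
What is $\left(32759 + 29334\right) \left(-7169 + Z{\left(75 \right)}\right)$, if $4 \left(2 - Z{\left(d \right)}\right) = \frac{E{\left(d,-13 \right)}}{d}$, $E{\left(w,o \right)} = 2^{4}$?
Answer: $- \frac{33376788197}{75} \approx -4.4502 \cdot 10^{8}$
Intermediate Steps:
$E{\left(w,o \right)} = 16$
$Z{\left(d \right)} = 2 - \frac{4}{d}$ ($Z{\left(d \right)} = 2 - \frac{16 \frac{1}{d}}{4} = 2 - \frac{4}{d}$)
$\left(32759 + 29334\right) \left(-7169 + Z{\left(75 \right)}\right) = \left(32759 + 29334\right) \left(-7169 + \left(2 - \frac{4}{75}\right)\right) = 62093 \left(-7169 + \left(2 - \frac{4}{75}\right)\right) = 62093 \left(-7169 + \frac{146}{75}\right) = 62093 \left(- \frac{537529}{75}\right) = - \frac{33376788197}{75}$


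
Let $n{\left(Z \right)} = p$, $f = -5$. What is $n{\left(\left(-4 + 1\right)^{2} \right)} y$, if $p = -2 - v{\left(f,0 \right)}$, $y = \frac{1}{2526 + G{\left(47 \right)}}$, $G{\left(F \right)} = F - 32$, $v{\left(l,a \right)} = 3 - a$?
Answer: $- \frac{5}{2541} \approx -0.0019677$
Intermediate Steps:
$G{\left(F \right)} = -32 + F$
$y = \frac{1}{2541}$ ($y = \frac{1}{2526 + \left(-32 + 47\right)} = \frac{1}{2526 + 15} = \frac{1}{2541} \approx 0.00039355$)
$p = -5$ ($p = -2 - \left(3 - 0\right) = -2 - \left(3 + 0\right) = -2 - 3 = -5$)
$n{\left(Z \right)} = -5$
$n{\left(\left(-4 + 1\right)^{2} \right)} y = \left(-5\right) \frac{1}{2541} = - \frac{5}{2541}$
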